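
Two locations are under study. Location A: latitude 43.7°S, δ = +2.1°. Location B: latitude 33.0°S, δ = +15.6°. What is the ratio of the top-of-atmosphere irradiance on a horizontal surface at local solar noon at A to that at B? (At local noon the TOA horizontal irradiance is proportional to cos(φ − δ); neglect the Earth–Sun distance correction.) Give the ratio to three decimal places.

A: cos θ_z = cos(-43.7° − (2.1°)) = 0.6972.
B: cos θ_z = cos(-33.0° − (15.6°)) = 0.6613.
Ratio A/B = 0.6972 / 0.6613 = 1.0543.

1.054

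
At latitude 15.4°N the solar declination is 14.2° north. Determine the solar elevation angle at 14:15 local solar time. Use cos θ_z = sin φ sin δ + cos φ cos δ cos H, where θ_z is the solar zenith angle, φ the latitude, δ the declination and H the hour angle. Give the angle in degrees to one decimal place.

Hour angle H = 15° × (14.25 − 12) = 33.75°.
cos θ_z = sin φ sin δ + cos φ cos δ cos H = (0.2656)(0.2453) + (0.9641)(0.9694)(0.8315) = 0.8423.
θ_z = arccos(0.8423) = 32.62°, so the elevation is 90° − 32.62° = 57.38°.

57.4°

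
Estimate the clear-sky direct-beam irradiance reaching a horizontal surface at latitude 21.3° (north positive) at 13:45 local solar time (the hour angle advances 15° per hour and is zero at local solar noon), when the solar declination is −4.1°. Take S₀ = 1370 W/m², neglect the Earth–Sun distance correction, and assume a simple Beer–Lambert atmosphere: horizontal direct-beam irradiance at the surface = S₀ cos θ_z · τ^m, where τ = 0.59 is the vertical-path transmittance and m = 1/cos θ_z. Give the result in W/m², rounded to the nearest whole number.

Hour angle H = 15° × (13.75 − 12) = 26.25°.
cos θ_z = sin(21.3°) sin(-4.1°) + cos(21.3°) cos(-4.1°) cos(26.25°) = -0.0260 + 0.8335 = 0.8075.
Air mass m = 1/cos θ_z = 1/0.8075 = 1.238; τ^m = 0.59^1.238 = 0.5204.
Surface direct beam = 1370 × 0.8075 × 0.5204 = 575.71 W/m².

576 W/m²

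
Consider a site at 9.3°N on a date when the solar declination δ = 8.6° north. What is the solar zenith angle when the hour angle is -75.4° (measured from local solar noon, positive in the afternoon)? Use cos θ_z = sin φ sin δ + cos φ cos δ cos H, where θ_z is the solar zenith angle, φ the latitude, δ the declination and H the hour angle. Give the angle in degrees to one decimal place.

74.3°

cos θ_z = sin(9.3°) sin(8.6°) + cos(9.3°) cos(8.6°) cos(-75.40°) = 0.0242 + 0.2460 = 0.2702.
θ_z = arccos(0.2702) = 74.32°.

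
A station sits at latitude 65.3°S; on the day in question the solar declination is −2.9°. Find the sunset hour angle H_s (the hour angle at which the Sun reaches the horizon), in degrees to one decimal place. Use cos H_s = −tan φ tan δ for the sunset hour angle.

cos H_s = −tan(-65.3°) · tan(-2.9°) = -0.1101, so H_s = arccos(-0.1101) = 96.32°.

96.3°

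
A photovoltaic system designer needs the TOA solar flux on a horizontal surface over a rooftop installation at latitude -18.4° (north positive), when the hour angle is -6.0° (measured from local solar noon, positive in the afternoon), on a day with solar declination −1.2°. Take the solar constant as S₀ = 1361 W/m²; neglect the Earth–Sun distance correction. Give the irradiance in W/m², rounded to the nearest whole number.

1293 W/m²

cos θ_z = sin φ sin δ + cos φ cos δ cos H = (-0.3156)(-0.0209) + (0.9489)(0.9998)(0.9945) = 0.9501.
Top-of-atmosphere irradiance = S₀ cos θ_z = 1361 × 0.9501 = 1293.09 W/m².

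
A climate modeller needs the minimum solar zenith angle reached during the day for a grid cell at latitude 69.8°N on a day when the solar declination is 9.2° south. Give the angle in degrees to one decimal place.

79.0°

At local solar noon the hour angle is zero, so the zenith angle is |φ − δ| = |69.8° − (-9.2°)| = 79.0°.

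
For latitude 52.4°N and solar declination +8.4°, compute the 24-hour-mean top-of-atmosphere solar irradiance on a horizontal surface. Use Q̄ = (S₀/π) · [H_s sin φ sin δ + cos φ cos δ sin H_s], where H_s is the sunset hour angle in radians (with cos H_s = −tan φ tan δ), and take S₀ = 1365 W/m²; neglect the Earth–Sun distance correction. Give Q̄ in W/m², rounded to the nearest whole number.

346 W/m²

cos H_s = −tan(52.4°) · tan(8.4°) = -0.1917, so H_s = arccos(-0.1917) = 101.05°. In radians, H_s = 1.7637.
H_s sin φ sin δ = 1.7637 × 0.7923 × 0.1461 = 0.2042.
cos φ cos δ sin H_s = 0.6101 × 0.9893 × 0.9815 = 0.5924.
Q̄ = (1365/π) × (0.2042 + 0.5924) = 434.49 × 0.7966 = 346.11 W/m².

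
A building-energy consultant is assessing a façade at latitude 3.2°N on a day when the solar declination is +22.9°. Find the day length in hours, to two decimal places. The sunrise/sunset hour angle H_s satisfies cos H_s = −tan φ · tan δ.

cos H_s = −tan(3.2°) · tan(22.9°) = -0.0236, so H_s = arccos(-0.0236) = 91.35°.
Day length = 2 H_s / 15° h⁻¹ = 182.70° / 15 = 12.180 h.

12.18 hours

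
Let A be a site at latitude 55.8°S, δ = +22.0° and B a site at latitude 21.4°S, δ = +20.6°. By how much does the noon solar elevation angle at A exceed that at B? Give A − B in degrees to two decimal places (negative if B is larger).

-35.80°

A: 90° − |-55.8 − (22.0)| = 12.20°.
B: 90° − |-21.4 − (20.6)| = 48.00°.
A − B = 12.20 − 48.00 = -35.80°.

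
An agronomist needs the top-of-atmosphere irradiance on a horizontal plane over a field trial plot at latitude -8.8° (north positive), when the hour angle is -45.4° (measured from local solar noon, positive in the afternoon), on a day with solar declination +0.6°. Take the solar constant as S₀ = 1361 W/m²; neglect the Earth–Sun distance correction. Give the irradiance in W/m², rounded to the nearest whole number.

942 W/m²

cos θ_z = sin φ sin δ + cos φ cos δ cos H = (-0.1530)(0.0105) + (0.9882)(0.9999)(0.7022) = 0.6922.
Top-of-atmosphere irradiance = S₀ cos θ_z = 1361 × 0.6922 = 942.08 W/m².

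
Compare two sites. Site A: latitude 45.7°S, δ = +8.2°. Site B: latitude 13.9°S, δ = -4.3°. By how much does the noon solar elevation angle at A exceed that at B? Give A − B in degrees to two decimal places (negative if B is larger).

A: 90° − |-45.7 − (8.2)| = 36.10°.
B: 90° − |-13.9 − (-4.3)| = 80.40°.
A − B = 36.10 − 80.40 = -44.30°.

-44.30°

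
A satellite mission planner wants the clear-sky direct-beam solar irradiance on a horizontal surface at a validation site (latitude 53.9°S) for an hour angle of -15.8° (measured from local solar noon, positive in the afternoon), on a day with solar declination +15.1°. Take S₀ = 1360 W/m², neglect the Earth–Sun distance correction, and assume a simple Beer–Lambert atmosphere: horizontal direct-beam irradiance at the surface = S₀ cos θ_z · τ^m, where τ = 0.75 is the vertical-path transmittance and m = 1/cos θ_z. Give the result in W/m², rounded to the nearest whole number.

195 W/m²

cos θ_z = sin(-53.9°) sin(15.1°) + cos(-53.9°) cos(15.1°) cos(-15.80°) = -0.2105 + 0.5474 = 0.3369.
Air mass m = 1/cos θ_z = 1/0.3369 = 2.968; τ^m = 0.75^2.968 = 0.4258.
Surface direct beam = 1360 × 0.3369 × 0.4258 = 195.09 W/m².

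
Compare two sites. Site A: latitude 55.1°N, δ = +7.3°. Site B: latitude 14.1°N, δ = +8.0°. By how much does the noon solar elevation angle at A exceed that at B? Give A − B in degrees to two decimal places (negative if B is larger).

A: 90° − |55.1 − (7.3)| = 42.20°.
B: 90° − |14.1 − (8.0)| = 83.90°.
A − B = 42.20 − 83.90 = -41.70°.

-41.70°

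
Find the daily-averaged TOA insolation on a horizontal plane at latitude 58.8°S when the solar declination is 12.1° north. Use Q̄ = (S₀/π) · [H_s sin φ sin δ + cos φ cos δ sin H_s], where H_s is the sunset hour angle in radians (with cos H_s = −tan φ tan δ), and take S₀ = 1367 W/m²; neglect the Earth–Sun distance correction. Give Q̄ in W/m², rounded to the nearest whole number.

The sunset hour angle satisfies cos H_s = −tan φ tan δ = 0.3540, giving H_s = 69.27°. In radians, H_s = 1.2090.
H_s sin φ sin δ = 1.2090 × -0.8554 × 0.2096 = -0.2168.
cos φ cos δ sin H_s = 0.5180 × 0.9778 × 0.9353 = 0.4737.
Q̄ = (1367/π) × (-0.2168 + 0.4737) = 435.13 × 0.2569 = 111.78 W/m².

112 W/m²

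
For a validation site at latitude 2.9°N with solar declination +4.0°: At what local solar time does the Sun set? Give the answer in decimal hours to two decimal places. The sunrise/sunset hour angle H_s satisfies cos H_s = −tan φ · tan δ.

18.01 h

The sunset hour angle satisfies cos H_s = −tan φ tan δ = -0.0035, giving H_s = 90.20°.
Sunset is at 12 + H_s/15 = 12 + 6.013 = 18.013 h local solar time.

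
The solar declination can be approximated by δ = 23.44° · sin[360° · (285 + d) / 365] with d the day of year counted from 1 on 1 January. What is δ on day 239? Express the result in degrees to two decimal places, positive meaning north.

+9.23°

360 × (285 + 239) / 365 = 516.822°; sin(516.822°) = 0.3936.
δ = 23.44 × 0.3936 = 9.226° ≈ +9.23°.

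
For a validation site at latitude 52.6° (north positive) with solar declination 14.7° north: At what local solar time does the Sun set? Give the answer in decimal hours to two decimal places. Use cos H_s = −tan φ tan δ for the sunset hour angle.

19.34 h

The sunset hour angle satisfies cos H_s = −tan φ tan δ = -0.3431, giving H_s = 110.07°.
Sunset is at 12 + H_s/15 = 12 + 7.338 = 19.338 h local solar time.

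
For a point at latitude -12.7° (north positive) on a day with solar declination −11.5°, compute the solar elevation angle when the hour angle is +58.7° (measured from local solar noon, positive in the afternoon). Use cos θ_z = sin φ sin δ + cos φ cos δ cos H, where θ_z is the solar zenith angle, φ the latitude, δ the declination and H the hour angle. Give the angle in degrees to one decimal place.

32.7°

cos θ_z = sin(-12.7°) sin(-11.5°) + cos(-12.7°) cos(-11.5°) cos(58.70°) = 0.0438 + 0.4966 = 0.5404.
θ_z = arccos(0.5404) = 57.29°, so the elevation is 90° − 57.29° = 32.71°.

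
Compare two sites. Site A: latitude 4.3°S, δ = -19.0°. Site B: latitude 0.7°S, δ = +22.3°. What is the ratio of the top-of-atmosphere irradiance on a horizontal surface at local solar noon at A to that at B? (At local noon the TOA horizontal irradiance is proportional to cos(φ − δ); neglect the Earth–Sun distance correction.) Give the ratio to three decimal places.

A: cos θ_z = cos(-4.3° − (-19.0°)) = 0.9673.
B: cos θ_z = cos(-0.7° − (22.3°)) = 0.9205.
Ratio A/B = 0.9673 / 0.9205 = 1.0508.

1.051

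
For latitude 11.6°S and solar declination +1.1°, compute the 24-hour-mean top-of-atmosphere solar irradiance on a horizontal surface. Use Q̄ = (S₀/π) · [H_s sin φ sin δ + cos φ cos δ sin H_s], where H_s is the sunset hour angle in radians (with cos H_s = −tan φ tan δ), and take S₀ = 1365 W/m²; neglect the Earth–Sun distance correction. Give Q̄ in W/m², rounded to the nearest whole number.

423 W/m²

cos H_s = −tan(-11.6°) · tan(1.1°) = 0.0039, so H_s = arccos(0.0039) = 89.78°. In radians, H_s = 1.5670.
H_s sin φ sin δ = 1.5670 × -0.2011 × 0.0192 = -0.0061.
cos φ cos δ sin H_s = 0.9796 × 0.9998 × 1.0000 = 0.9794.
Q̄ = (1365/π) × (-0.0061 + 0.9794) = 434.49 × 0.9733 = 422.89 W/m².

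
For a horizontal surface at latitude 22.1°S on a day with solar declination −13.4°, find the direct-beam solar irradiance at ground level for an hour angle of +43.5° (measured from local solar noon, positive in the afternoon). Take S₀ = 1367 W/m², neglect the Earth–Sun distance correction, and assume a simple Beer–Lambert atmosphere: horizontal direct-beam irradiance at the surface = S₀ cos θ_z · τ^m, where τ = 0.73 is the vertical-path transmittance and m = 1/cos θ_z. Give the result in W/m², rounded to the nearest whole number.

cos θ_z = sin φ sin δ + cos φ cos δ cos H = (-0.3762)(-0.2317) + (0.9265)(0.9728)(0.7254) = 0.7410.
Air mass m = 1/cos θ_z = 1/0.7410 = 1.350; τ^m = 0.73^1.350 = 0.6539.
Surface direct beam = 1367 × 0.7410 × 0.6539 = 662.37 W/m².

662 W/m²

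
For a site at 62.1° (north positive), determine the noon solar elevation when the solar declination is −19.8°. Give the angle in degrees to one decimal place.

8.1°

At local solar noon the hour angle is zero, so the elevation is 90° − |φ − δ| = 90° − |62.1° − (-19.8°)| = 90° − 81.9° = 8.1°.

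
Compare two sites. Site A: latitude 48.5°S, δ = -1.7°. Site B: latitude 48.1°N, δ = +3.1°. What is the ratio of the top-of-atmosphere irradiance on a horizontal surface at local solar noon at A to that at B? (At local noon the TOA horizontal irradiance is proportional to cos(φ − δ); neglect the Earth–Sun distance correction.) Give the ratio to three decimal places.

0.968

A: cos θ_z = cos(-48.5° − (-1.7°)) = 0.6845.
B: cos θ_z = cos(48.1° − (3.1°)) = 0.7071.
Ratio A/B = 0.6845 / 0.7071 = 0.9680.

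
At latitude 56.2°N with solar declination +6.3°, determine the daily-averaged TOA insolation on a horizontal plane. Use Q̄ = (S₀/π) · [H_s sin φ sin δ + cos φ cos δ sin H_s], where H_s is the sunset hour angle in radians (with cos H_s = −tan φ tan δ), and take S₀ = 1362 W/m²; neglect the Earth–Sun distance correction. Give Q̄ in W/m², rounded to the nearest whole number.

305 W/m²

The sunset hour angle satisfies cos H_s = −tan φ tan δ = -0.1649, giving H_s = 99.49°. In radians, H_s = 1.7364.
H_s sin φ sin δ = 1.7364 × 0.8310 × 0.1097 = 0.1583.
cos φ cos δ sin H_s = 0.5563 × 0.9940 × 0.9863 = 0.5454.
Q̄ = (1362/π) × (0.1583 + 0.5454) = 433.54 × 0.7037 = 305.08 W/m².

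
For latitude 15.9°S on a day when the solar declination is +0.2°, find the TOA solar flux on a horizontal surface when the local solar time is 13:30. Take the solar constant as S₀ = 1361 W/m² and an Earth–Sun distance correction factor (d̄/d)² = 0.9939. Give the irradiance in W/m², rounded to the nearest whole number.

Hour angle H = 15° × (13.5 − 12) = 22.50°.
cos θ_z = sin φ sin δ + cos φ cos δ cos H = (-0.2740)(0.0035) + (0.9617)(1.0000)(0.9239) = 0.8876.
Top-of-atmosphere irradiance = S₀ (d̄/d)² cos θ_z = 1361 × 0.9939 × 0.8876 = 1200.65 W/m².

1201 W/m²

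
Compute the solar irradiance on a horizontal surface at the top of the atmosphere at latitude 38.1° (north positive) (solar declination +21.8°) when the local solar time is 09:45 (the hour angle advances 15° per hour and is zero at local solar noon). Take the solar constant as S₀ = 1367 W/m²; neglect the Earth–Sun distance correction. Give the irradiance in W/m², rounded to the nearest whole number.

1144 W/m²

Hour angle H = 15° × (9.75 − 12) = -33.75°.
cos θ_z = sin(38.1°) sin(21.8°) + cos(38.1°) cos(21.8°) cos(-33.75°) = 0.2291 + 0.6075 = 0.8366.
Top-of-atmosphere irradiance = S₀ cos θ_z = 1367 × 0.8366 = 1143.63 W/m².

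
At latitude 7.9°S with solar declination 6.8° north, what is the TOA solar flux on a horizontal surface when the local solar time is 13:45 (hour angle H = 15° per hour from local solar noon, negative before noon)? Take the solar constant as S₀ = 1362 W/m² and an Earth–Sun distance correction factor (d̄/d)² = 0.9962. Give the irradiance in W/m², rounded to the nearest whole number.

Hour angle H = 15° × (13.75 − 12) = 26.25°.
cos θ_z = sin(-7.9°) sin(6.8°) + cos(-7.9°) cos(6.8°) cos(26.25°) = -0.0163 + 0.8821 = 0.8658.
Top-of-atmosphere irradiance = S₀ (d̄/d)² cos θ_z = 1362 × 0.9962 × 0.8658 = 1174.74 W/m².

1175 W/m²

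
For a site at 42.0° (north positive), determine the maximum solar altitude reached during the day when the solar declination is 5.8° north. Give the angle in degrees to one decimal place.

53.8°

At local solar noon the hour angle is zero, so the elevation is 90° − |φ − δ| = 90° − |42.0° − (5.8°)| = 90° − 36.2° = 53.8°.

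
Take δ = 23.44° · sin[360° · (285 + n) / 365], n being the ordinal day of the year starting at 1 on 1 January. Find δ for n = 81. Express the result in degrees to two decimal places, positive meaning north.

360 × (285 + 81) / 365 = 360.986°; sin(360.986°) = 0.0172.
δ = 23.44 × 0.0172 = 0.403° ≈ +0.40°.

+0.40°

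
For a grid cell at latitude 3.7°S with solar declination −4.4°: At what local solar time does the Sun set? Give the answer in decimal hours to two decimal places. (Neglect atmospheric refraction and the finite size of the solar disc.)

18.02 h

−tan φ tan δ = −(-0.0647)(-0.0769) = -0.0050; H_s = arccos(-0.0050) = 90.29°.
Sunset is at 12 + H_s/15 = 12 + 6.019 = 18.019 h local solar time.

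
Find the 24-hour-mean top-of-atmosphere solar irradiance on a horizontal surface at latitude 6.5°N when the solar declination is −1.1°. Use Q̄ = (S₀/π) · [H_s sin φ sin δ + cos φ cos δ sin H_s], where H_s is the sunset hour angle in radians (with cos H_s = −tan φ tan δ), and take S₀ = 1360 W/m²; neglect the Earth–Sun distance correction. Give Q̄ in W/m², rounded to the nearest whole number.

429 W/m²

cos H_s = −tan(6.5°) · tan(-1.1°) = 0.0022, so H_s = arccos(0.0022) = 89.87°. In radians, H_s = 1.5685.
H_s sin φ sin δ = 1.5685 × 0.1132 × -0.0192 = -0.0034.
cos φ cos δ sin H_s = 0.9936 × 0.9998 × 1.0000 = 0.9934.
Q̄ = (1360/π) × (-0.0034 + 0.9934) = 432.90 × 0.9900 = 428.57 W/m².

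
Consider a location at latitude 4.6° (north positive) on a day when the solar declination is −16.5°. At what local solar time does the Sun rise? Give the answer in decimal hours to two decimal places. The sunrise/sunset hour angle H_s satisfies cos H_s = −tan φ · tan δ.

6.09 h

cos H_s = −tan(4.6°) · tan(-16.5°) = 0.0238, so H_s = arccos(0.0238) = 88.64°.
Sunrise is at 12 − H_s/15 = 12 − 5.909 = 6.091 h local solar time.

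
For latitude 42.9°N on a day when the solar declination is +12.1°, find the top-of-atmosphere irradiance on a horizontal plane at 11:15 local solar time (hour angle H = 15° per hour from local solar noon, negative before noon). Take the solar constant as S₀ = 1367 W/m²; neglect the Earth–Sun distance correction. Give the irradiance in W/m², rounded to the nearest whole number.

Hour angle H = 15° × (11.25 − 12) = -11.25°.
cos θ_z = sin(42.9°) sin(12.1°) + cos(42.9°) cos(12.1°) cos(-11.25°) = 0.1427 + 0.7025 = 0.8452.
Top-of-atmosphere irradiance = S₀ cos θ_z = 1367 × 0.8452 = 1155.39 W/m².

1155 W/m²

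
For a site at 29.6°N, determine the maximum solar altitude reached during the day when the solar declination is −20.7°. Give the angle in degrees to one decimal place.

At local solar noon the hour angle is zero, so the elevation is 90° − |φ − δ| = 90° − |29.6° − (-20.7°)| = 90° − 50.3° = 39.7°.

39.7°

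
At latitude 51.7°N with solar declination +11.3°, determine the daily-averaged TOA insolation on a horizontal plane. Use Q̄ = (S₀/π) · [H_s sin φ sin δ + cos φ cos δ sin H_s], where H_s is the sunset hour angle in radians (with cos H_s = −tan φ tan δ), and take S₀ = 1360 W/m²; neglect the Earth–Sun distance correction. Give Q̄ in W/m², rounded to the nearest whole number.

cos H_s = −tan(51.7°) · tan(11.3°) = -0.2530, so H_s = arccos(-0.2530) = 104.66°. In radians, H_s = 1.8267.
H_s sin φ sin δ = 1.8267 × 0.7848 × 0.1959 = 0.2808.
cos φ cos δ sin H_s = 0.6198 × 0.9806 × 0.9674 = 0.5880.
Q̄ = (1360/π) × (0.2808 + 0.5880) = 432.90 × 0.8688 = 376.10 W/m².

376 W/m²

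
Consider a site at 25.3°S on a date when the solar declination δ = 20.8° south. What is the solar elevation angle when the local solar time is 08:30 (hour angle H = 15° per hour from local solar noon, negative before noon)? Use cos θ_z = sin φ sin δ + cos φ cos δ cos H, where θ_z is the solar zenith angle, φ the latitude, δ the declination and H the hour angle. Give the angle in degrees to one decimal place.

Hour angle H = 15° × (8.5 − 12) = -52.50°.
cos θ_z = sin φ sin δ + cos φ cos δ cos H = (-0.4274)(-0.3551) + (0.9041)(0.9348)(0.6088) = 0.6663.
θ_z = arccos(0.6663) = 48.22°, so the elevation is 90° − 48.22° = 41.78°.

41.8°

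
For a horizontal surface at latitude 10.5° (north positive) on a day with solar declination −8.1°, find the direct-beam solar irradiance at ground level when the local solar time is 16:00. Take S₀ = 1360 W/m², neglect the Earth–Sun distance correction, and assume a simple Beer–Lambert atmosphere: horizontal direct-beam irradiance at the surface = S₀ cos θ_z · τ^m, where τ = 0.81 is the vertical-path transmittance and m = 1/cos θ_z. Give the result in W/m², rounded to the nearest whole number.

Hour angle H = 15° × (16 − 12) = 60.00°.
cos θ_z = sin φ sin δ + cos φ cos δ cos H = (0.1822)(-0.1409) + (0.9833)(0.9900)(0.5000) = 0.4611.
Air mass m = 1/cos θ_z = 1/0.4611 = 2.169; τ^m = 0.81^2.169 = 0.6331.
Surface direct beam = 1360 × 0.4611 × 0.6331 = 397.01 W/m².

397 W/m²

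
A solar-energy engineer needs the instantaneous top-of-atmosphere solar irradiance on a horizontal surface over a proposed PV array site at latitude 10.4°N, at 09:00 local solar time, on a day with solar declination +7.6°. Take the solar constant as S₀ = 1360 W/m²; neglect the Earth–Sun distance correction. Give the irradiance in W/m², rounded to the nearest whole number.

Hour angle H = 15° × (9 − 12) = -45.00°.
With φ = 10.4°, δ = 7.6°, H = -45.00°: sin φ sin δ = 0.0239, cos φ cos δ cos H = 0.6894, so cos θ_z = 0.7133.
Top-of-atmosphere irradiance = S₀ cos θ_z = 1360 × 0.7133 = 970.09 W/m².

970 W/m²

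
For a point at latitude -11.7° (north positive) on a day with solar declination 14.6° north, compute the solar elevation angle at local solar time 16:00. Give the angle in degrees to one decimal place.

25.0°

Hour angle H = 15° × (16 − 12) = 60.00°.
With φ = -11.7°, δ = 14.6°, H = 60.00°: sin φ sin δ = -0.0511, cos φ cos δ cos H = 0.4738, so cos θ_z = 0.4227.
θ_z = arccos(0.4227) = 64.99°, so the elevation is 90° − 64.99° = 25.01°.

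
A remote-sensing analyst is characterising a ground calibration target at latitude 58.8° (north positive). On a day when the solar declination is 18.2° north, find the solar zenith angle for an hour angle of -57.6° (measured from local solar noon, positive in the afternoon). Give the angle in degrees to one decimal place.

cos θ_z = sin(58.8°) sin(18.2°) + cos(58.8°) cos(18.2°) cos(-57.60°) = 0.2672 + 0.2637 = 0.5309.
θ_z = arccos(0.5309) = 57.93°.

57.9°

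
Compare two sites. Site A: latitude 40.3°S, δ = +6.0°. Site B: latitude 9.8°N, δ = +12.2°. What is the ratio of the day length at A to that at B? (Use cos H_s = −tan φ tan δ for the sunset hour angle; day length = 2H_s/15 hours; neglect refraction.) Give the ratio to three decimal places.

A: H_s = arccos(−tan -40.3° · tan 6.0°) = 84.89°, so 2H_s/15 = 11.3187 h.
B: H_s = arccos(−tan 9.8° · tan 12.2°) = 92.14°, so 2H_s/15 = 12.2853 h.
Ratio A/B = 11.3187 / 12.2853 = 0.9213.

0.921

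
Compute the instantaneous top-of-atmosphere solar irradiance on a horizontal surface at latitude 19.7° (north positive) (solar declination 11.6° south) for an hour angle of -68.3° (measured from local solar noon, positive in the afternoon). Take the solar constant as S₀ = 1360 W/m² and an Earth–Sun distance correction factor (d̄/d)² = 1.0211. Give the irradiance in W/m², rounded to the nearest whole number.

379 W/m²

With φ = 19.7°, δ = -11.6°, H = -68.30°: sin φ sin δ = -0.0678, cos φ cos δ cos H = 0.3410, so cos θ_z = 0.2732.
Top-of-atmosphere irradiance = S₀ (d̄/d)² cos θ_z = 1360 × 1.0211 × 0.2732 = 379.39 W/m².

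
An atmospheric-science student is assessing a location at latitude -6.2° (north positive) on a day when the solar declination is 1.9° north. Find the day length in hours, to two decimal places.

11.97 hours

The sunset hour angle satisfies cos H_s = −tan φ tan δ = 0.0036, giving H_s = 89.79°.
Day length = 2 H_s / 15° h⁻¹ = 179.58° / 15 = 11.972 h.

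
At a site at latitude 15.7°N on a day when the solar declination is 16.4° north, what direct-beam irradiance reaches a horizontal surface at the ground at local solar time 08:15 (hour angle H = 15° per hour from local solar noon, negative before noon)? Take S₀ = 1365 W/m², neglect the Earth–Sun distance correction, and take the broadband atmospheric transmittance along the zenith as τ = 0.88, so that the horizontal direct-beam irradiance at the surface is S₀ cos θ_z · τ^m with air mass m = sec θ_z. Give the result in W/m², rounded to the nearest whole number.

Hour angle H = 15° × (8.25 − 12) = -56.25°.
With φ = 15.7°, δ = 16.4°, H = -56.25°: sin φ sin δ = 0.0764, cos φ cos δ cos H = 0.5131, so cos θ_z = 0.5895.
Air mass m = 1/cos θ_z = 1/0.5895 = 1.696; τ^m = 0.88^1.696 = 0.8051.
Surface direct beam = 1365 × 0.5895 × 0.8051 = 647.84 W/m².

648 W/m²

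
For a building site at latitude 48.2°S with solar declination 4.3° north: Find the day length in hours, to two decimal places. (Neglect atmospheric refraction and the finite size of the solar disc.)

11.36 hours

The sunset hour angle satisfies cos H_s = −tan φ tan δ = 0.0841, giving H_s = 85.18°.
Day length = 2 H_s / 15° h⁻¹ = 170.36° / 15 = 11.357 h.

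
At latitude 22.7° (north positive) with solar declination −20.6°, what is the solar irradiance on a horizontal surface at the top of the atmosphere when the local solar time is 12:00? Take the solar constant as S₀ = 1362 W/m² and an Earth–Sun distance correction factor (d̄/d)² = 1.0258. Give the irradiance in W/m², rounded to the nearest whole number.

1017 W/m²

Hour angle H = 15° × (12 − 12) = 0.00°.
cos θ_z = sin φ sin δ + cos φ cos δ cos H = (0.3859)(-0.3518) + (0.9225)(0.9361)(1.0000) = 0.7278.
Top-of-atmosphere irradiance = S₀ (d̄/d)² cos θ_z = 1362 × 1.0258 × 0.7278 = 1016.84 W/m².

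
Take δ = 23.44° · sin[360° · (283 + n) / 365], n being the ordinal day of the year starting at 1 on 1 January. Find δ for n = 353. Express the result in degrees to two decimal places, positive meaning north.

360 × (283 + 353) / 365 = 627.288°; sin(627.288°) = -0.9989.
δ = 23.44 × -0.9989 = -23.414° ≈ -23.41°.

-23.41°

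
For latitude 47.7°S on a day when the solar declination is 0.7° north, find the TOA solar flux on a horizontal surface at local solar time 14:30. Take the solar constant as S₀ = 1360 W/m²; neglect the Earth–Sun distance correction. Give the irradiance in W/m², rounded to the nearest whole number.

714 W/m²

Hour angle H = 15° × (14.5 − 12) = 37.50°.
cos θ_z = sin(-47.7°) sin(0.7°) + cos(-47.7°) cos(0.7°) cos(37.50°) = -0.0090 + 0.5339 = 0.5249.
Top-of-atmosphere irradiance = S₀ cos θ_z = 1360 × 0.5249 = 713.86 W/m².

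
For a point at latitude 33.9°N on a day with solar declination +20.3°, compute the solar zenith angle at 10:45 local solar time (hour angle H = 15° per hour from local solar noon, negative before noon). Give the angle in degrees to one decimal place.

21.5°

Hour angle H = 15° × (10.75 − 12) = -18.75°.
cos θ_z = sin(33.9°) sin(20.3°) + cos(33.9°) cos(20.3°) cos(-18.75°) = 0.1935 + 0.7371 = 0.9306.
θ_z = arccos(0.9306) = 21.47°.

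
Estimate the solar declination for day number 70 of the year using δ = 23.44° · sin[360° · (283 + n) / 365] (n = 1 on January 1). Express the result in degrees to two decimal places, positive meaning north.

360 × (283 + 70) / 365 = 348.164°; sin(348.164°) = -0.2051.
δ = 23.44 × -0.2051 = -4.808° ≈ -4.81°.

-4.81°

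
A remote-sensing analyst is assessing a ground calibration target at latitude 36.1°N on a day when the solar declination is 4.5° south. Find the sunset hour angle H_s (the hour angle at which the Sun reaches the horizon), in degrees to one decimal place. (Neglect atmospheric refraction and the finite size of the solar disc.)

The sunset hour angle satisfies cos H_s = −tan φ tan δ = 0.0574, giving H_s = 86.71°.

86.7°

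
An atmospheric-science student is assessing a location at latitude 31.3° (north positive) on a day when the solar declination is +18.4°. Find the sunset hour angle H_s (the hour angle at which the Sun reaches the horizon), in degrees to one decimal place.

101.7°

−tan φ tan δ = −(0.6080)(0.3327) = -0.2023; H_s = arccos(-0.2023) = 101.67°.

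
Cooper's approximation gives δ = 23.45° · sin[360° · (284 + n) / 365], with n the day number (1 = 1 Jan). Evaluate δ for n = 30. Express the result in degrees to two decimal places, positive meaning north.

-18.04°

360 × (284 + 30) / 365 = 309.699°; sin(309.699°) = -0.7694.
δ = 23.45 × -0.7694 = -18.042° ≈ -18.04°.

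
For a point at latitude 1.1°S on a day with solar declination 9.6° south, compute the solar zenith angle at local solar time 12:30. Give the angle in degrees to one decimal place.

Hour angle H = 15° × (12.5 − 12) = 7.50°.
With φ = -1.1°, δ = -9.6°, H = 7.50°: sin φ sin δ = 0.0032, cos φ cos δ cos H = 0.9774, so cos θ_z = 0.9806.
θ_z = arccos(0.9806) = 11.30°.

11.3°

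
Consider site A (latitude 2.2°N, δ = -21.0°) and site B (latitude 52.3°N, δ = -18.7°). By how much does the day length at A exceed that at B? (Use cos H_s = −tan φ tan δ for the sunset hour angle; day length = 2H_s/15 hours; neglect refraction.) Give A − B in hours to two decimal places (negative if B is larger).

+3.35 h

A: H_s = arccos(−tan 2.2° · tan -21.0°) = 89.16°, so 2H_s/15 = 11.8880 h.
B: H_s = arccos(−tan 52.3° · tan -18.7°) = 64.03°, so 2H_s/15 = 8.5373 h.
A − B = 11.8880 − 8.5373 = 3.3507 h.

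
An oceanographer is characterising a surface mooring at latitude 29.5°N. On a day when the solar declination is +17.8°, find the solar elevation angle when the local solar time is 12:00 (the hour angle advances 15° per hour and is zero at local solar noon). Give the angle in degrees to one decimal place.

Hour angle H = 15° × (12 − 12) = 0.00°.
cos θ_z = sin φ sin δ + cos φ cos δ cos H = (0.4924)(0.3057) + (0.8704)(0.9521)(1.0000) = 0.9792.
θ_z = arccos(0.9792) = 11.71°, so the elevation is 90° − 11.71° = 78.29°.

78.3°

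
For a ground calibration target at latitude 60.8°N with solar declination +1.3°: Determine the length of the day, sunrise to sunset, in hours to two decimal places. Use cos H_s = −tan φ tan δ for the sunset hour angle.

cos H_s = −tan(60.8°) · tan(1.3°) = -0.0406, so H_s = arccos(-0.0406) = 92.33°.
Day length = 2 H_s / 15° h⁻¹ = 184.66° / 15 = 12.311 h.

12.31 hours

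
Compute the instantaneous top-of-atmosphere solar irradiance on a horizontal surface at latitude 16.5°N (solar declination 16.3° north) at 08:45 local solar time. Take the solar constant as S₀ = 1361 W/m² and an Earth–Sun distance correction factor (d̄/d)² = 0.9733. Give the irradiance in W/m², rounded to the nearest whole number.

909 W/m²

Hour angle H = 15° × (8.75 − 12) = -48.75°.
cos θ_z = sin(16.5°) sin(16.3°) + cos(16.5°) cos(16.3°) cos(-48.75°) = 0.0797 + 0.6068 = 0.6865.
Top-of-atmosphere irradiance = S₀ (d̄/d)² cos θ_z = 1361 × 0.9733 × 0.6865 = 909.38 W/m².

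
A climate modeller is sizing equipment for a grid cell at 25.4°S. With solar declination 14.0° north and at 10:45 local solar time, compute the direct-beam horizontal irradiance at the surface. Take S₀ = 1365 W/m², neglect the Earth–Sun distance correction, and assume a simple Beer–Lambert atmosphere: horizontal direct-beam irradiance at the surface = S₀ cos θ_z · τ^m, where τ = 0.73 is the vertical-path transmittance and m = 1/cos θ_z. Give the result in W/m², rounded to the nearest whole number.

Hour angle H = 15° × (10.75 − 12) = -18.75°.
With φ = -25.4°, δ = 14.0°, H = -18.75°: sin φ sin δ = -0.1038, cos φ cos δ cos H = 0.8300, so cos θ_z = 0.7262.
Air mass m = 1/cos θ_z = 1/0.7262 = 1.377; τ^m = 0.73^1.377 = 0.6483.
Surface direct beam = 1365 × 0.7262 × 0.6483 = 642.64 W/m².

643 W/m²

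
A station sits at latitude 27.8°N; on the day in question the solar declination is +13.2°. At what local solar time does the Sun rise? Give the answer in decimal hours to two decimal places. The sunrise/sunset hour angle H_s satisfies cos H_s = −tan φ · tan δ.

cos H_s = −tan(27.8°) · tan(13.2°) = -0.1237, so H_s = arccos(-0.1237) = 97.11°.
Sunrise is at 12 − H_s/15 = 12 − 6.474 = 5.526 h local solar time.

5.53 h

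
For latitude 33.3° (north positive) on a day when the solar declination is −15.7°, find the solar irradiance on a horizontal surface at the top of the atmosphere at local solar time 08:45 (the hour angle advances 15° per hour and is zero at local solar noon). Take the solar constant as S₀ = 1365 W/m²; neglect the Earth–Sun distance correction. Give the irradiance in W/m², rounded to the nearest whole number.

Hour angle H = 15° × (8.75 − 12) = -48.75°.
cos θ_z = sin(33.3°) sin(-15.7°) + cos(33.3°) cos(-15.7°) cos(-48.75°) = -0.1486 + 0.5305 = 0.3819.
Top-of-atmosphere irradiance = S₀ cos θ_z = 1365 × 0.3819 = 521.29 W/m².

521 W/m²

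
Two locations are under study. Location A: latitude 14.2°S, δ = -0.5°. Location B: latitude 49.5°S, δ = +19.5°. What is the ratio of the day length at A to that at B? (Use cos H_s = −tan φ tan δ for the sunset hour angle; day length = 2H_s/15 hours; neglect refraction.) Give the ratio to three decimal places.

A: H_s = arccos(−tan -14.2° · tan -0.5°) = 90.13°, so 2H_s/15 = 12.0173 h.
B: H_s = arccos(−tan -49.5° · tan 19.5°) = 65.50°, so 2H_s/15 = 8.7333 h.
Ratio A/B = 12.0173 / 8.7333 = 1.3760.

1.376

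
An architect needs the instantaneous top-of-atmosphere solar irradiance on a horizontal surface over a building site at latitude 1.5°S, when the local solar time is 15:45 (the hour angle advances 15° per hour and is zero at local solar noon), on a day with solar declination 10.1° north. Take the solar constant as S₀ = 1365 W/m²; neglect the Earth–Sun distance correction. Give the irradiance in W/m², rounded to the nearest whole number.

Hour angle H = 15° × (15.75 − 12) = 56.25°.
cos θ_z = sin(-1.5°) sin(10.1°) + cos(-1.5°) cos(10.1°) cos(56.25°) = -0.0046 + 0.5468 = 0.5422.
Top-of-atmosphere irradiance = S₀ cos θ_z = 1365 × 0.5422 = 740.10 W/m².

740 W/m²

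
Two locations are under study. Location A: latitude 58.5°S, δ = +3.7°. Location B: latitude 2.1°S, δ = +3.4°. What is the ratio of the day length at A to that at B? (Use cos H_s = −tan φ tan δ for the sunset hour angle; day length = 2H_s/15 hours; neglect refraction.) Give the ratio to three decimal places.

0.934

A: H_s = arccos(−tan -58.5° · tan 3.7°) = 83.94°, so 2H_s/15 = 11.1920 h.
B: H_s = arccos(−tan -2.1° · tan 3.4°) = 89.88°, so 2H_s/15 = 11.9840 h.
Ratio A/B = 11.1920 / 11.9840 = 0.9339.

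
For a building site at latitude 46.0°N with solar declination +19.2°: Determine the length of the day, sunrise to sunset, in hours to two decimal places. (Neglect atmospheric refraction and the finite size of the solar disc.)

14.82 hours

The sunset hour angle satisfies cos H_s = −tan φ tan δ = -0.3606, giving H_s = 111.14°.
Day length = 2 H_s / 15° h⁻¹ = 222.28° / 15 = 14.819 h.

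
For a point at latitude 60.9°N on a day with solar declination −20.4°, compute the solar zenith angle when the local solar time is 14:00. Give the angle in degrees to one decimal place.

84.8°

Hour angle H = 15° × (14 − 12) = 30.00°.
cos θ_z = sin φ sin δ + cos φ cos δ cos H = (0.8738)(-0.3486) + (0.4863)(0.9373)(0.8660) = 0.0901.
θ_z = arccos(0.0901) = 84.83°.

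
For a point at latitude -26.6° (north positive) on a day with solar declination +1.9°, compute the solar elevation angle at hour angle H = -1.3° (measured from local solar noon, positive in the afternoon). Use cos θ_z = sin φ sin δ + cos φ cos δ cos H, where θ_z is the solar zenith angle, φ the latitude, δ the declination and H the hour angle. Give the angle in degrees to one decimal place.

cos θ_z = sin φ sin δ + cos φ cos δ cos H = (-0.4478)(0.0332) + (0.8942)(0.9995)(0.9997) = 0.8786.
θ_z = arccos(0.8786) = 28.53°, so the elevation is 90° − 28.53° = 61.47°.

61.5°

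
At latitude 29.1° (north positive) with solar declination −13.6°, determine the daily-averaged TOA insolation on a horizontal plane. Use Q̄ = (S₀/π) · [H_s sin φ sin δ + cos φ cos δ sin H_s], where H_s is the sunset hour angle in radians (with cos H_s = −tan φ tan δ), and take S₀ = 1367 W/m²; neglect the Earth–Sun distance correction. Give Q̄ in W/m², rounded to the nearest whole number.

295 W/m²

−tan φ tan δ = −(0.5566)(-0.2419) = 0.1346; H_s = arccos(0.1346) = 82.26°. In radians, H_s = 1.4357.
H_s sin φ sin δ = 1.4357 × 0.4863 × -0.2351 = -0.1641.
cos φ cos δ sin H_s = 0.8738 × 0.9720 × 0.9909 = 0.8416.
Q̄ = (1367/π) × (-0.1641 + 0.8416) = 435.13 × 0.6775 = 294.80 W/m².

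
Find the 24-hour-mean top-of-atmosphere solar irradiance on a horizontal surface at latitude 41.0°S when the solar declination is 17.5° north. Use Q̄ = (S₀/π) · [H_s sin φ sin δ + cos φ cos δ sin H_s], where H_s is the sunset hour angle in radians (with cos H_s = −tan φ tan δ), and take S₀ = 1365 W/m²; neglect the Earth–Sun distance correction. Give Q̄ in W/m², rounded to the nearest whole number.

−tan φ tan δ = −(-0.8693)(0.3153) = 0.2741; H_s = arccos(0.2741) = 74.09°. In radians, H_s = 1.2931.
H_s sin φ sin δ = 1.2931 × -0.6561 × 0.3007 = -0.2551.
cos φ cos δ sin H_s = 0.7547 × 0.9537 × 0.9617 = 0.6922.
Q̄ = (1365/π) × (-0.2551 + 0.6922) = 434.49 × 0.4371 = 189.92 W/m².

190 W/m²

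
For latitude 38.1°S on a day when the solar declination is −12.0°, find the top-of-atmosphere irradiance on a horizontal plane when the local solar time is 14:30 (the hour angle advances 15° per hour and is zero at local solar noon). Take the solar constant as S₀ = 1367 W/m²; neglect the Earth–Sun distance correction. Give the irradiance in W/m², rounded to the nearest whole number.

Hour angle H = 15° × (14.5 − 12) = 37.50°.
cos θ_z = sin φ sin δ + cos φ cos δ cos H = (-0.6170)(-0.2079) + (0.7869)(0.9781)(0.7934) = 0.7389.
Top-of-atmosphere irradiance = S₀ cos θ_z = 1367 × 0.7389 = 1010.08 W/m².

1010 W/m²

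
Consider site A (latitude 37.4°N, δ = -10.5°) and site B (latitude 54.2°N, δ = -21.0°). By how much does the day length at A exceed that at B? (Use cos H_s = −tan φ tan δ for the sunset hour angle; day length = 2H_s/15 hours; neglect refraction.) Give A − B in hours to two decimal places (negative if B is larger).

+3.20 h

A: H_s = arccos(−tan 37.4° · tan -10.5°) = 81.85°, so 2H_s/15 = 10.9133 h.
B: H_s = arccos(−tan 54.2° · tan -21.0°) = 57.84°, so 2H_s/15 = 7.7120 h.
A − B = 10.9133 − 7.7120 = 3.2013 h.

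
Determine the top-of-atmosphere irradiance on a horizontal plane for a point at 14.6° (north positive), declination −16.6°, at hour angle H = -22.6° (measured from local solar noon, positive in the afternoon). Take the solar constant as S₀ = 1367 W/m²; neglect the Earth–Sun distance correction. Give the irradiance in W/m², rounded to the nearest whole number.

cos θ_z = sin(14.6°) sin(-16.6°) + cos(14.6°) cos(-16.6°) cos(-22.60°) = -0.0720 + 0.8562 = 0.7842.
Top-of-atmosphere irradiance = S₀ cos θ_z = 1367 × 0.7842 = 1072.00 W/m².

1072 W/m²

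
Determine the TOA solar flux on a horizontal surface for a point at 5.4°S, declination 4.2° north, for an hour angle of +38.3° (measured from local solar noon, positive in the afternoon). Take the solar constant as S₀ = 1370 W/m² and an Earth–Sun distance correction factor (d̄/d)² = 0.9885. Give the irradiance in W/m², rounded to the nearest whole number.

1046 W/m²

cos θ_z = sin(-5.4°) sin(4.2°) + cos(-5.4°) cos(4.2°) cos(38.30°) = -0.0069 + 0.7792 = 0.7723.
Top-of-atmosphere irradiance = S₀ (d̄/d)² cos θ_z = 1370 × 0.9885 × 0.7723 = 1045.88 W/m².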